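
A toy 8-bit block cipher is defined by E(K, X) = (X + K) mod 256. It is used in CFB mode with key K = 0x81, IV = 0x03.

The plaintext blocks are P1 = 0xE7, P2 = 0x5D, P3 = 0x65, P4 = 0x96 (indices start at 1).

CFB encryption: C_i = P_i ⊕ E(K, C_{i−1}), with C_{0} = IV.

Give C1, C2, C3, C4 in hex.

C1: E(K, 0x03) = 0x84; 0xE7 ⊕ 0x84 = 0x63.
C2: E(K, 0x63) = 0xE4; 0x5D ⊕ 0xE4 = 0xB9.
C3: E(K, 0xB9) = 0x3A; 0x65 ⊕ 0x3A = 0x5F.
C4: E(K, 0x5F) = 0xE0; 0x96 ⊕ 0xE0 = 0x76.

C1 = 0x63, C2 = 0xB9, C3 = 0x5F, C4 = 0x76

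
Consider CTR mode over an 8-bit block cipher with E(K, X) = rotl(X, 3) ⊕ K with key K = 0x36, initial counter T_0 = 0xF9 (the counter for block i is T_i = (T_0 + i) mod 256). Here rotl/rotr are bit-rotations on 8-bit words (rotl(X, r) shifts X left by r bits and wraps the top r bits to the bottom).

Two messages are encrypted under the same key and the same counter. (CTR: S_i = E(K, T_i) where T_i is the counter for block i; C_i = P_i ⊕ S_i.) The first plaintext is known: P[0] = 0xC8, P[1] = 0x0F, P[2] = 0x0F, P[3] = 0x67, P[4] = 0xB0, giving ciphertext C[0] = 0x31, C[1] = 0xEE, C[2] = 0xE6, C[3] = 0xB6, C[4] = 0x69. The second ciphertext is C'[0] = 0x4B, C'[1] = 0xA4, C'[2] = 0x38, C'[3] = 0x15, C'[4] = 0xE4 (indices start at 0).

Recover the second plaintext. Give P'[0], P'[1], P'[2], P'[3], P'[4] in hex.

P'[0] = 0xB2, P'[1] = 0x45, P'[2] = 0xD1, P'[3] = 0xC4, P'[4] = 0x3D

In CTR with a reused counter, both messages share the same keystream S_i, so C_i ⊕ C'_i = P_i ⊕ P'_i and thus P'_i = P_i ⊕ C_i ⊕ C'_i.
P'[0]: 0xC8 ⊕ 0x31 ⊕ 0x4B = 0xB2.
P'[1]: 0x0F ⊕ 0xEE ⊕ 0xA4 = 0x45.
P'[2]: 0x0F ⊕ 0xE6 ⊕ 0x38 = 0xD1.
P'[3]: 0x67 ⊕ 0xB6 ⊕ 0x15 = 0xC4.
P'[4]: 0xB0 ⊕ 0x69 ⊕ 0xE4 = 0x3D.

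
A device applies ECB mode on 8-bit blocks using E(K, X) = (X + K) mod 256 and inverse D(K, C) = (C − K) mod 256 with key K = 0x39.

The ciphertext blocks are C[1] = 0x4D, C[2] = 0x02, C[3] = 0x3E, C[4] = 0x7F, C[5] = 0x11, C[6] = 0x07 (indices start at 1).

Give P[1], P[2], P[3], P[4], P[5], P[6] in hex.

P[1] = 0x14, P[2] = 0xC9, P[3] = 0x05, P[4] = 0x46, P[5] = 0xD8, P[6] = 0xCE

ECB decryption: P_i = D(K, C_i).
P[1]: D(K, 0x4D) = 0x14.
P[2]: D(K, 0x02) = 0xC9.
P[3]: D(K, 0x3E) = 0x05.
P[4]: D(K, 0x7F) = 0x46.
P[5]: D(K, 0x11) = 0xD8.
P[6]: D(K, 0x07) = 0xCE.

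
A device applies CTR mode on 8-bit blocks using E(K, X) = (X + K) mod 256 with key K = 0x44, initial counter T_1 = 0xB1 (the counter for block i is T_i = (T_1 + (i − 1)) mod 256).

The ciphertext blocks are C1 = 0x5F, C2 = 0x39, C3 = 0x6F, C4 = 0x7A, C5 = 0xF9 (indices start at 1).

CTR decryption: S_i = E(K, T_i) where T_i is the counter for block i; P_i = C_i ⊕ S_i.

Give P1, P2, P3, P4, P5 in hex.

P1: T = 0xB1, S = E(K, T) = 0xF5; 0x5F ⊕ 0xF5 = 0xAA.
P2: T = 0xB2, S = E(K, T) = 0xF6; 0x39 ⊕ 0xF6 = 0xCF.
P3: T = 0xB3, S = E(K, T) = 0xF7; 0x6F ⊕ 0xF7 = 0x98.
P4: T = 0xB4, S = E(K, T) = 0xF8; 0x7A ⊕ 0xF8 = 0x82.
P5: T = 0xB5, S = E(K, T) = 0xF9; 0xF9 ⊕ 0xF9 = 0x00.

P1 = 0xAA, P2 = 0xCF, P3 = 0x98, P4 = 0x82, P5 = 0x00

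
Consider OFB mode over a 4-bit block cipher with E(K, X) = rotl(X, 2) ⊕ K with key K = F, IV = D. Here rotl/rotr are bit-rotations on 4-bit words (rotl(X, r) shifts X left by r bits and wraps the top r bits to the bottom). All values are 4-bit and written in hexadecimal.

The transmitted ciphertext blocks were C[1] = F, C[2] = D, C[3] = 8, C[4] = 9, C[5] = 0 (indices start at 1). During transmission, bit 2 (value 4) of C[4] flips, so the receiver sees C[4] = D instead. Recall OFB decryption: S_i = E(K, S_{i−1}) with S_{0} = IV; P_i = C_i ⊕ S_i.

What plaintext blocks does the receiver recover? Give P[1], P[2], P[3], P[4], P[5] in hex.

Only C[4] changed, to D. In OFB, a change in C_i flips the same bit in P_i only; the keystream is unaffected. Decrypting the received ciphertext:
P[1]: S = E(K, D) = 8; F ⊕ 8 = 7.
P[2]: S = E(K, 8) = D; D ⊕ D = 0.
P[3]: S = E(K, D) = 8; 8 ⊕ 8 = 0.
P[4]: S = E(K, 8) = D; D ⊕ D = 0.
P[5]: S = E(K, D) = 8; 0 ⊕ 8 = 8.
Blocks that differ from the original plaintext: P[4].

P[1] = 7, P[2] = 0, P[3] = 0, P[4] = 0, P[5] = 8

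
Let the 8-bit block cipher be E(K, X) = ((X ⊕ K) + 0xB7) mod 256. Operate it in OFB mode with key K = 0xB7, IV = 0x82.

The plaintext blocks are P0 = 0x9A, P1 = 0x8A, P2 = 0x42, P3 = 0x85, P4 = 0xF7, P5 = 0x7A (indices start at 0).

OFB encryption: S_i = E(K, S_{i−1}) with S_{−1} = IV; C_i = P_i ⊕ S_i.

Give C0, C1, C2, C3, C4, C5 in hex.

C0 = 0x76, C1 = 0x98, C2 = 0x1E, C3 = 0x27, C4 = 0x3B, C5 = 0x48

C0: S = E(K, 0x82) = 0xEC; 0x9A ⊕ 0xEC = 0x76.
C1: S = E(K, 0xEC) = 0x12; 0x8A ⊕ 0x12 = 0x98.
C2: S = E(K, 0x12) = 0x5C; 0x42 ⊕ 0x5C = 0x1E.
C3: S = E(K, 0x5C) = 0xA2; 0x85 ⊕ 0xA2 = 0x27.
C4: S = E(K, 0xA2) = 0xCC; 0xF7 ⊕ 0xCC = 0x3B.
C5: S = E(K, 0xCC) = 0x32; 0x7A ⊕ 0x32 = 0x48.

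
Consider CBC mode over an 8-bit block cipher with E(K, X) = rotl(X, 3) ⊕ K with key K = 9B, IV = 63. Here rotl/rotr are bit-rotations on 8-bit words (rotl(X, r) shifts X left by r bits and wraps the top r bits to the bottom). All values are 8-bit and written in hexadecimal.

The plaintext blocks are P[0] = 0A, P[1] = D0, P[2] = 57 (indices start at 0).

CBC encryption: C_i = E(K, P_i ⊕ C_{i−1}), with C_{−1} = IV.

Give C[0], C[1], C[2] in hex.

C[0] = D0, C[1] = 9B, C[2] = FD

C[0]: P[0] ⊕ 63 = 69; E(K, 69) = D0.
C[1]: P[1] ⊕ D0 = 00; E(K, 00) = 9B.
C[2]: P[2] ⊕ 9B = CC; E(K, CC) = FD.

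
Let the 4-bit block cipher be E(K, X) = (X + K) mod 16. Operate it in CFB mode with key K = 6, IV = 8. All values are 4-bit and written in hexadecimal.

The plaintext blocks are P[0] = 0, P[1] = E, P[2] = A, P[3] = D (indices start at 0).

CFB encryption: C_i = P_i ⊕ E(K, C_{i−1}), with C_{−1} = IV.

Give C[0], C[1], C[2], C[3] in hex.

C[0] = E, C[1] = A, C[2] = A, C[3] = D

C[0]: E(K, 8) = E; 0 ⊕ E = E.
C[1]: E(K, E) = 4; E ⊕ 4 = A.
C[2]: E(K, A) = 0; A ⊕ 0 = A.
C[3]: E(K, A) = 0; D ⊕ 0 = D.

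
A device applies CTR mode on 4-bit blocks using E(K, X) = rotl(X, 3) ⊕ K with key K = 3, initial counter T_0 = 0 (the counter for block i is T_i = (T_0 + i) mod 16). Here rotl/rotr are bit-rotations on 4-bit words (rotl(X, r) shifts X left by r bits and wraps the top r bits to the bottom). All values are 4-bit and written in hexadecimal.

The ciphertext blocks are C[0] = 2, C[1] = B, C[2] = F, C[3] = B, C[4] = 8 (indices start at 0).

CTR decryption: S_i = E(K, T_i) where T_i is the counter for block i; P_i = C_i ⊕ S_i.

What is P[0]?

P[0]: T = 0, S = E(K, T) = 3; 2 ⊕ 3 = 1.

P[0] = 1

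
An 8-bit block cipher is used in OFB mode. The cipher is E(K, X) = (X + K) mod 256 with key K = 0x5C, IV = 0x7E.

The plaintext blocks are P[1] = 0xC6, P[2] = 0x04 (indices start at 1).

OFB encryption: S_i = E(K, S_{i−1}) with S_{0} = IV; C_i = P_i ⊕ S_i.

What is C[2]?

C[1]: S = E(K, 0x7E) = 0xDA; 0xC6 ⊕ 0xDA = 0x1C.
C[2]: S = E(K, 0xDA) = 0x36; 0x04 ⊕ 0x36 = 0x32.

C[2] = 0x32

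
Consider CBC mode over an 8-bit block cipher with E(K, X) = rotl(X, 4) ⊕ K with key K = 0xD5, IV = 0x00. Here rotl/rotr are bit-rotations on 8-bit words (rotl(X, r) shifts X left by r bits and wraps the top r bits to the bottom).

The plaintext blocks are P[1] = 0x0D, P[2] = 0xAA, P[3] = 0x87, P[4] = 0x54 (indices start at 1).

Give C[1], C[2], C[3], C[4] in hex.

C[1] = 0x05, C[2] = 0x2F, C[3] = 0x5F, C[4] = 0x65

CBC encryption: C_i = E(K, P_i ⊕ C_{i−1}), with C_{0} = IV.
C[1]: P[1] ⊕ 0x00 = 0x0D; E(K, 0x0D) = 0x05.
C[2]: P[2] ⊕ 0x05 = 0xAF; E(K, 0xAF) = 0x2F.
C[3]: P[3] ⊕ 0x2F = 0xA8; E(K, 0xA8) = 0x5F.
C[4]: P[4] ⊕ 0x5F = 0x0B; E(K, 0x0B) = 0x65.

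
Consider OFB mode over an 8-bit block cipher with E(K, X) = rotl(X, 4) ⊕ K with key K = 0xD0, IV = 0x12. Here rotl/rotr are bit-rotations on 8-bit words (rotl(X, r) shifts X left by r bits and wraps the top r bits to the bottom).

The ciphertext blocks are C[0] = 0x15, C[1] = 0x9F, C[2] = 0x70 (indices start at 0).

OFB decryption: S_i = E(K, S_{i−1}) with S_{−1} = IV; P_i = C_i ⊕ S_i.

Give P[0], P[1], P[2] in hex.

P[0] = 0xE4, P[1] = 0x50, P[2] = 0x5C

P[0]: S = E(K, 0x12) = 0xF1; 0x15 ⊕ 0xF1 = 0xE4.
P[1]: S = E(K, 0xF1) = 0xCF; 0x9F ⊕ 0xCF = 0x50.
P[2]: S = E(K, 0xCF) = 0x2C; 0x70 ⊕ 0x2C = 0x5C.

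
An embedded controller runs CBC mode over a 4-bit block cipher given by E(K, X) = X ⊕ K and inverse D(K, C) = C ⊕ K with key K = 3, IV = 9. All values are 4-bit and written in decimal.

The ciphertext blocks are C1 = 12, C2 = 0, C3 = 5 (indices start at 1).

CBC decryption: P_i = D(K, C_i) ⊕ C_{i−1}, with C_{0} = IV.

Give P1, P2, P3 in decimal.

P1: D(K, 12) = 15; 15 ⊕ 9 = 6.
P2: D(K, 0) = 3; 3 ⊕ 12 = 15.
P3: D(K, 5) = 6; 6 ⊕ 0 = 6.

P1 = 6, P2 = 15, P3 = 6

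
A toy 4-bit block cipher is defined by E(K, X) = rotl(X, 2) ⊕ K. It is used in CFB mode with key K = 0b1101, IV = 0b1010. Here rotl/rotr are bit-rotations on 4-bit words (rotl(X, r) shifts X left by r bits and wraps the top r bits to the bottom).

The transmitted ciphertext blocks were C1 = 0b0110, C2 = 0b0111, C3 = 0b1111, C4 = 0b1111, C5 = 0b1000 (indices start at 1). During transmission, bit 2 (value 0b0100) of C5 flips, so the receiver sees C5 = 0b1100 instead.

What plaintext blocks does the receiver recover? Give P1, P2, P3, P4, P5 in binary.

P1 = 0b0001, P2 = 0b0011, P3 = 0b1111, P4 = 0b1101, P5 = 0b1110

CFB decryption: P_i = C_i ⊕ E(K, C_{i−1}), with C_{0} = IV.
Only C5 changed, to 0b1100. In CFB, a change in C_i flips the same bit in P_i and garbles P_{i+1}. Decrypting the received ciphertext:
P1: E(K, 0b1010) = 0b0111; 0b0110 ⊕ 0b0111 = 0b0001.
P2: E(K, 0b0110) = 0b0100; 0b0111 ⊕ 0b0100 = 0b0011.
P3: E(K, 0b0111) = 0b0000; 0b1111 ⊕ 0b0000 = 0b1111.
P4: E(K, 0b1111) = 0b0010; 0b1111 ⊕ 0b0010 = 0b1101.
P5: E(K, 0b1111) = 0b0010; 0b1100 ⊕ 0b0010 = 0b1110.
Blocks that differ from the original plaintext: P5.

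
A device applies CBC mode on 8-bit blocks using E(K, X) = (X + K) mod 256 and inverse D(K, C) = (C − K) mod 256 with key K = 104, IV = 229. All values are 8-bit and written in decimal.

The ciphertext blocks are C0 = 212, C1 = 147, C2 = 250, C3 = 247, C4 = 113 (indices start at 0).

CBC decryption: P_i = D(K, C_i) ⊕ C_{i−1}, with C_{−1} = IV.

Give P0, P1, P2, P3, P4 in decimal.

P0: D(K, 212) = 108; 108 ⊕ 229 = 137.
P1: D(K, 147) = 43; 43 ⊕ 212 = 255.
P2: D(K, 250) = 146; 146 ⊕ 147 = 1.
P3: D(K, 247) = 143; 143 ⊕ 250 = 117.
P4: D(K, 113) = 9; 9 ⊕ 247 = 254.

P0 = 137, P1 = 255, P2 = 1, P3 = 117, P4 = 254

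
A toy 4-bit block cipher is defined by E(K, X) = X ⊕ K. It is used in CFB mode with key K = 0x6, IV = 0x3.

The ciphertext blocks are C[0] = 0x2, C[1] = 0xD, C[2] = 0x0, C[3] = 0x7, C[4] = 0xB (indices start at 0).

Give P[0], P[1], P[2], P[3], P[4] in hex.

P[0] = 0x7, P[1] = 0x9, P[2] = 0xB, P[3] = 0x1, P[4] = 0xA

CFB decryption: P_i = C_i ⊕ E(K, C_{i−1}), with C_{−1} = IV.
P[0]: E(K, 0x3) = 0x5; 0x2 ⊕ 0x5 = 0x7.
P[1]: E(K, 0x2) = 0x4; 0xD ⊕ 0x4 = 0x9.
P[2]: E(K, 0xD) = 0xB; 0x0 ⊕ 0xB = 0xB.
P[3]: E(K, 0x0) = 0x6; 0x7 ⊕ 0x6 = 0x1.
P[4]: E(K, 0x7) = 0x1; 0xB ⊕ 0x1 = 0xA.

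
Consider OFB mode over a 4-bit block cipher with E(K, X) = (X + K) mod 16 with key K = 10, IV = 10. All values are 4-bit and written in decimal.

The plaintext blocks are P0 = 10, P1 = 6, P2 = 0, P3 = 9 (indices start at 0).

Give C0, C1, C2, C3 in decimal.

C0 = 14, C1 = 8, C2 = 8, C3 = 11

OFB encryption: S_i = E(K, S_{i−1}) with S_{−1} = IV; C_i = P_i ⊕ S_i.
C0: S = E(K, 10) = 4; 10 ⊕ 4 = 14.
C1: S = E(K, 4) = 14; 6 ⊕ 14 = 8.
C2: S = E(K, 14) = 8; 0 ⊕ 8 = 8.
C3: S = E(K, 8) = 2; 9 ⊕ 2 = 11.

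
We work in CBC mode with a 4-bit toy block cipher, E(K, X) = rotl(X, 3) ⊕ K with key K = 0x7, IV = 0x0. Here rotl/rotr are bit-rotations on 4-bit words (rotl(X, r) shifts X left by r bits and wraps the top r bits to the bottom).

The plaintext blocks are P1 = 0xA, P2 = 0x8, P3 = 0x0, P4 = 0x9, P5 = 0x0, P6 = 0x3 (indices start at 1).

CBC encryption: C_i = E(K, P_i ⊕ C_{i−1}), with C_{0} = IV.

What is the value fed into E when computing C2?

0xA

C1: P1 ⊕ 0x0 = 0xA; E(K, 0xA) = 0x2.
C2: P2 ⊕ 0x2 = 0xA; E(K, 0xA) = 0x2.
So the input to E for block 2 is 0xA.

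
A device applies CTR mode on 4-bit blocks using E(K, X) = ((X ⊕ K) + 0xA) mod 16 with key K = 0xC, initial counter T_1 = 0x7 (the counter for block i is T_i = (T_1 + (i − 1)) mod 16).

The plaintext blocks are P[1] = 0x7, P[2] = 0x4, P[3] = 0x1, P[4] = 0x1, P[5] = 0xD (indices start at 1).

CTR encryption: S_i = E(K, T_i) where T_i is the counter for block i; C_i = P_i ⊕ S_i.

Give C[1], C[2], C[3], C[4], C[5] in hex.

C[1] = 0x2, C[2] = 0xA, C[3] = 0xE, C[4] = 0x1, C[5] = 0xC

C[1]: T = 0x7, S = E(K, T) = 0x5; 0x7 ⊕ 0x5 = 0x2.
C[2]: T = 0x8, S = E(K, T) = 0xE; 0x4 ⊕ 0xE = 0xA.
C[3]: T = 0x9, S = E(K, T) = 0xF; 0x1 ⊕ 0xF = 0xE.
C[4]: T = 0xA, S = E(K, T) = 0x0; 0x1 ⊕ 0x0 = 0x1.
C[5]: T = 0xB, S = E(K, T) = 0x1; 0xD ⊕ 0x1 = 0xC.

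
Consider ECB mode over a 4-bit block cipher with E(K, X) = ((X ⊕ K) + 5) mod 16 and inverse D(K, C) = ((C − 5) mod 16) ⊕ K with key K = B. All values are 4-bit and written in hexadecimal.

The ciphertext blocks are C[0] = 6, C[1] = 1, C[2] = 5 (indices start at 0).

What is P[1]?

ECB decryption: P_i = D(K, C_i).
P[1]: D(K, 1) = 7.

P[1] = 7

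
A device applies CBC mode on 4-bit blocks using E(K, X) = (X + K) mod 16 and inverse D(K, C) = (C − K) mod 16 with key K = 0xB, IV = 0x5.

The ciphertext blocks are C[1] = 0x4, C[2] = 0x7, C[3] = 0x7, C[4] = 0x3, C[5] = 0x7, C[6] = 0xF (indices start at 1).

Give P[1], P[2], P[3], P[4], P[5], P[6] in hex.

P[1] = 0xC, P[2] = 0x8, P[3] = 0xB, P[4] = 0xF, P[5] = 0xF, P[6] = 0x3

CBC decryption: P_i = D(K, C_i) ⊕ C_{i−1}, with C_{0} = IV.
P[1]: D(K, 0x4) = 0x9; 0x9 ⊕ 0x5 = 0xC.
P[2]: D(K, 0x7) = 0xC; 0xC ⊕ 0x4 = 0x8.
P[3]: D(K, 0x7) = 0xC; 0xC ⊕ 0x7 = 0xB.
P[4]: D(K, 0x3) = 0x8; 0x8 ⊕ 0x7 = 0xF.
P[5]: D(K, 0x7) = 0xC; 0xC ⊕ 0x3 = 0xF.
P[6]: D(K, 0xF) = 0x4; 0x4 ⊕ 0x7 = 0x3.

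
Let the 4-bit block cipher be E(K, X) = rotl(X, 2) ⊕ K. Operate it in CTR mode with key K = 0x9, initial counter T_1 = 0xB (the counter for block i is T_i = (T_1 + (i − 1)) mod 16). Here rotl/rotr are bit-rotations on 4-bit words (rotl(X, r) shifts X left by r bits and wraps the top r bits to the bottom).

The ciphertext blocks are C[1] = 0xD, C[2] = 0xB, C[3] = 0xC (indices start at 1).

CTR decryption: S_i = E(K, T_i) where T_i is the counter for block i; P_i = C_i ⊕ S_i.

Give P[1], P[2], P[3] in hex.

P[1] = 0xA, P[2] = 0x1, P[3] = 0x2

P[1]: T = 0xB, S = E(K, T) = 0x7; 0xD ⊕ 0x7 = 0xA.
P[2]: T = 0xC, S = E(K, T) = 0xA; 0xB ⊕ 0xA = 0x1.
P[3]: T = 0xD, S = E(K, T) = 0xE; 0xC ⊕ 0xE = 0x2.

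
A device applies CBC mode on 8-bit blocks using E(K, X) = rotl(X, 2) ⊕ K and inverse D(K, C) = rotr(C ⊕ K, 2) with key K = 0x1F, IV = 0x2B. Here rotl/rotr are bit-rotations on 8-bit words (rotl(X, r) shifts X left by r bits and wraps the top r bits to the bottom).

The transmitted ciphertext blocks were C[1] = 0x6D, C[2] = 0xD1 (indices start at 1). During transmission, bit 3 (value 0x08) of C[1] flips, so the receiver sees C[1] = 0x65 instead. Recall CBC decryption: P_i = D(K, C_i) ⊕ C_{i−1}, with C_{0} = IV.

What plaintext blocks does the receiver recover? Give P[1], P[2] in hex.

Only C[1] changed, to 0x65. In CBC, a change in C_i garbles P_i and flips the same bit in P_{i+1}. Decrypting the received ciphertext:
P[1]: D(K, 0x65) = 0x9E; 0x9E ⊕ 0x2B = 0xB5.
P[2]: D(K, 0xD1) = 0xB3; 0xB3 ⊕ 0x65 = 0xD6.
Blocks that differ from the original plaintext: P[1], P[2].

P[1] = 0xB5, P[2] = 0xD6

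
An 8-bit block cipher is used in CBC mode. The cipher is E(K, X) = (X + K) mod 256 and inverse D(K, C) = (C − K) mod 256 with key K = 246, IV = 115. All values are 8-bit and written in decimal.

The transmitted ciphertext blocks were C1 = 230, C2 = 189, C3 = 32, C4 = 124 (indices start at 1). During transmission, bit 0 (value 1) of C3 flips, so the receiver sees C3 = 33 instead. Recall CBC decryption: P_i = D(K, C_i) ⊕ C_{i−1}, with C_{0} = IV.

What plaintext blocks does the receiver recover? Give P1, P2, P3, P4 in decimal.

P1 = 131, P2 = 33, P3 = 150, P4 = 167

Only C3 changed, to 33. In CBC, a change in C_i garbles P_i and flips the same bit in P_{i+1}. Decrypting the received ciphertext:
P1: D(K, 230) = 240; 240 ⊕ 115 = 131.
P2: D(K, 189) = 199; 199 ⊕ 230 = 33.
P3: D(K, 33) = 43; 43 ⊕ 189 = 150.
P4: D(K, 124) = 134; 134 ⊕ 33 = 167.
Blocks that differ from the original plaintext: P3, P4.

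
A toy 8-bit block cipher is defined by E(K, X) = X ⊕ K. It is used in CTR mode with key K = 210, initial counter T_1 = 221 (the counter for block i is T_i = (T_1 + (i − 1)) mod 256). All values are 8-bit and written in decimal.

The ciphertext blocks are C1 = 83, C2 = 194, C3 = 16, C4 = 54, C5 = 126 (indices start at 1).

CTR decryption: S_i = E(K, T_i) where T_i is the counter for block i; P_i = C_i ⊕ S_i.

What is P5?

P5 = 77

P5: T = 225, S = E(K, T) = 51; 126 ⊕ 51 = 77.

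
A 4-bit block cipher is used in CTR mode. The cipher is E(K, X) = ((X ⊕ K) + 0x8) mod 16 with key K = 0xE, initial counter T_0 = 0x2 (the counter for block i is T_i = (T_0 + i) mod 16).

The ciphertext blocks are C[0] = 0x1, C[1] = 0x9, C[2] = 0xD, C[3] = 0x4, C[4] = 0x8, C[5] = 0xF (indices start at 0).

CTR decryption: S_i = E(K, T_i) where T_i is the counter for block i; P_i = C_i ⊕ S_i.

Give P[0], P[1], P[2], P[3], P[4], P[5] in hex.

P[0]: T = 0x2, S = E(K, T) = 0x4; 0x1 ⊕ 0x4 = 0x5.
P[1]: T = 0x3, S = E(K, T) = 0x5; 0x9 ⊕ 0x5 = 0xC.
P[2]: T = 0x4, S = E(K, T) = 0x2; 0xD ⊕ 0x2 = 0xF.
P[3]: T = 0x5, S = E(K, T) = 0x3; 0x4 ⊕ 0x3 = 0x7.
P[4]: T = 0x6, S = E(K, T) = 0x0; 0x8 ⊕ 0x0 = 0x8.
P[5]: T = 0x7, S = E(K, T) = 0x1; 0xF ⊕ 0x1 = 0xE.

P[0] = 0x5, P[1] = 0xC, P[2] = 0xF, P[3] = 0x7, P[4] = 0x8, P[5] = 0xE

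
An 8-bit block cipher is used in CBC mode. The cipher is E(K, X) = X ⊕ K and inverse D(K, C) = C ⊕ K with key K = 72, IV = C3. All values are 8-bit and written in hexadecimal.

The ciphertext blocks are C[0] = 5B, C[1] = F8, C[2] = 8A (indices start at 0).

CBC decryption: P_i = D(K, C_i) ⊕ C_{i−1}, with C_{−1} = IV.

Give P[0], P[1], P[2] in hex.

P[0] = EA, P[1] = D1, P[2] = 00

P[0]: D(K, 5B) = 29; 29 ⊕ C3 = EA.
P[1]: D(K, F8) = 8A; 8A ⊕ 5B = D1.
P[2]: D(K, 8A) = F8; F8 ⊕ F8 = 00.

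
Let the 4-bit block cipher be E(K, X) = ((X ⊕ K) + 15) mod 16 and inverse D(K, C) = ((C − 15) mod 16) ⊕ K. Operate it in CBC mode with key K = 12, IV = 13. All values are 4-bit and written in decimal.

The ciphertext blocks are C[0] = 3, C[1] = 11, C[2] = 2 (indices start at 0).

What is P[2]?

P[2] = 4

CBC decryption: P_i = D(K, C_i) ⊕ C_{i−1}, with C_{−1} = IV.
P[2]: D(K, 2) = 15; 15 ⊕ 11 = 4.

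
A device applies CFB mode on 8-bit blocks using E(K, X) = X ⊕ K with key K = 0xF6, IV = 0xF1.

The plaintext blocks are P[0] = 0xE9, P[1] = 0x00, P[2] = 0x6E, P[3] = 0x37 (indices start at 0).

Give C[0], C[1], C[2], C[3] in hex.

C[0] = 0xEE, C[1] = 0x18, C[2] = 0x80, C[3] = 0x41

CFB encryption: C_i = P_i ⊕ E(K, C_{i−1}), with C_{−1} = IV.
C[0]: E(K, 0xF1) = 0x07; 0xE9 ⊕ 0x07 = 0xEE.
C[1]: E(K, 0xEE) = 0x18; 0x00 ⊕ 0x18 = 0x18.
C[2]: E(K, 0x18) = 0xEE; 0x6E ⊕ 0xEE = 0x80.
C[3]: E(K, 0x80) = 0x76; 0x37 ⊕ 0x76 = 0x41.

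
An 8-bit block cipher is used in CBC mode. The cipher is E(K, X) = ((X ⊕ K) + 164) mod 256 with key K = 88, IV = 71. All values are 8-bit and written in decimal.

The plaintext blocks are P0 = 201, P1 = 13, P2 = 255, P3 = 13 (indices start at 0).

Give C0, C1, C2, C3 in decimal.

C0 = 122, C1 = 211, C2 = 24, C3 = 241

CBC encryption: C_i = E(K, P_i ⊕ C_{i−1}), with C_{−1} = IV.
C0: P0 ⊕ 71 = 142; E(K, 142) = 122.
C1: P1 ⊕ 122 = 119; E(K, 119) = 211.
C2: P2 ⊕ 211 = 44; E(K, 44) = 24.
C3: P3 ⊕ 24 = 21; E(K, 21) = 241.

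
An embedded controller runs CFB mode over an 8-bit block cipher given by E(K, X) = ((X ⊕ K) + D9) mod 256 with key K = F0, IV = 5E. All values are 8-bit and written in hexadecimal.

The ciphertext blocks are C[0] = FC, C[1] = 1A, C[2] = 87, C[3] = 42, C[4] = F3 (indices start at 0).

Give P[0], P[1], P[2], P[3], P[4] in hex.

CFB decryption: P_i = C_i ⊕ E(K, C_{i−1}), with C_{−1} = IV.
P[0]: E(K, 5E) = 87; FC ⊕ 87 = 7B.
P[1]: E(K, FC) = E5; 1A ⊕ E5 = FF.
P[2]: E(K, 1A) = C3; 87 ⊕ C3 = 44.
P[3]: E(K, 87) = 50; 42 ⊕ 50 = 12.
P[4]: E(K, 42) = 8B; F3 ⊕ 8B = 78.

P[0] = 7B, P[1] = FF, P[2] = 44, P[3] = 12, P[4] = 78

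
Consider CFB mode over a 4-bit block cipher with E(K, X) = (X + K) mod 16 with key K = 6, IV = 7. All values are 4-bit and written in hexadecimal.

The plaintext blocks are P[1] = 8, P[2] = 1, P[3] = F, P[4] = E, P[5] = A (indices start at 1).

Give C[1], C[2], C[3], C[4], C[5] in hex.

C[1] = 5, C[2] = A, C[3] = F, C[4] = B, C[5] = B

CFB encryption: C_i = P_i ⊕ E(K, C_{i−1}), with C_{0} = IV.
C[1]: E(K, 7) = D; 8 ⊕ D = 5.
C[2]: E(K, 5) = B; 1 ⊕ B = A.
C[3]: E(K, A) = 0; F ⊕ 0 = F.
C[4]: E(K, F) = 5; E ⊕ 5 = B.
C[5]: E(K, B) = 1; A ⊕ 1 = B.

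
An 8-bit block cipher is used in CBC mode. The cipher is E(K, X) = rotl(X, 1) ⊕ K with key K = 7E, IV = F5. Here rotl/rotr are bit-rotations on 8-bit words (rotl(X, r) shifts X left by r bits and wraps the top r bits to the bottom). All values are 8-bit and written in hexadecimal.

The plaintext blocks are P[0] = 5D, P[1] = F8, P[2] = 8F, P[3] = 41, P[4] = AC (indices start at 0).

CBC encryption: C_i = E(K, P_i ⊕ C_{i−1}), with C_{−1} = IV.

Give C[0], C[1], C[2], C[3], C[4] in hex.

C[0]: P[0] ⊕ F5 = A8; E(K, A8) = 2F.
C[1]: P[1] ⊕ 2F = D7; E(K, D7) = D1.
C[2]: P[2] ⊕ D1 = 5E; E(K, 5E) = C2.
C[3]: P[3] ⊕ C2 = 83; E(K, 83) = 79.
C[4]: P[4] ⊕ 79 = D5; E(K, D5) = D5.

C[0] = 2F, C[1] = D1, C[2] = C2, C[3] = 79, C[4] = D5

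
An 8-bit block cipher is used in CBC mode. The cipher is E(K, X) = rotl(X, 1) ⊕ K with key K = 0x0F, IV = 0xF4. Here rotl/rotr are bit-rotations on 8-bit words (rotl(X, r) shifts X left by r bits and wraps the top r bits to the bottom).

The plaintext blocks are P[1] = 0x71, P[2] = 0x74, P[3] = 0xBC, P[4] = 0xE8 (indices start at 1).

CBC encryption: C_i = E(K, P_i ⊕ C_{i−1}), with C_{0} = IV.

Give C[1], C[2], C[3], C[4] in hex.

C[1] = 0x04, C[2] = 0xEF, C[3] = 0xA9, C[4] = 0x8D

C[1]: P[1] ⊕ 0xF4 = 0x85; E(K, 0x85) = 0x04.
C[2]: P[2] ⊕ 0x04 = 0x70; E(K, 0x70) = 0xEF.
C[3]: P[3] ⊕ 0xEF = 0x53; E(K, 0x53) = 0xA9.
C[4]: P[4] ⊕ 0xA9 = 0x41; E(K, 0x41) = 0x8D.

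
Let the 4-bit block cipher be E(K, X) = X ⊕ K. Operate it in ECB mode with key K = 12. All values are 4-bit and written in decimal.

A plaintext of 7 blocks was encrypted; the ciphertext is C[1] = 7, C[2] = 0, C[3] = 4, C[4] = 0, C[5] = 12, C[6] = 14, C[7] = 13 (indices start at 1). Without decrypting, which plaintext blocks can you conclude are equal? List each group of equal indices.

P[2] = P[4]

ECB encrypts each block independently with the same key, so equal ciphertext blocks imply equal plaintext blocks.
C[2] = C[4] = 0, so P[2] = P[4].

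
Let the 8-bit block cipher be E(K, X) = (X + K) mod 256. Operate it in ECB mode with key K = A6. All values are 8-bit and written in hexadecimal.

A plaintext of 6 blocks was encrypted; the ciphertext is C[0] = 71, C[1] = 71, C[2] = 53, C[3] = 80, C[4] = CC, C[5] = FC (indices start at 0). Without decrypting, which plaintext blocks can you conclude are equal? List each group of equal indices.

ECB encrypts each block independently with the same key, so equal ciphertext blocks imply equal plaintext blocks.
C[0] = C[1] = 71, so P[0] = P[1].

P[0] = P[1]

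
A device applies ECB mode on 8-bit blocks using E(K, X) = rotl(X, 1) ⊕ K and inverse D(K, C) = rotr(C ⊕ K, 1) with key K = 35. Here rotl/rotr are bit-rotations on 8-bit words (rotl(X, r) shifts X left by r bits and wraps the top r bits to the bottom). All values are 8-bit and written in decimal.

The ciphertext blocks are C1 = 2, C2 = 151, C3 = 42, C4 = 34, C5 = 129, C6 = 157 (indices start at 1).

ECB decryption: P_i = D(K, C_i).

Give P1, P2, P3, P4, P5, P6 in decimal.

P1: D(K, 2) = 144.
P2: D(K, 151) = 90.
P3: D(K, 42) = 132.
P4: D(K, 34) = 128.
P5: D(K, 129) = 81.
P6: D(K, 157) = 95.

P1 = 144, P2 = 90, P3 = 132, P4 = 128, P5 = 81, P6 = 95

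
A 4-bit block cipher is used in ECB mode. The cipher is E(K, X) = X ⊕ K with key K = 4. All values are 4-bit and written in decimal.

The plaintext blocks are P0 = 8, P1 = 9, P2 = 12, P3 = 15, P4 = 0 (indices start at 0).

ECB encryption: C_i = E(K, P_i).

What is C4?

C4: E(K, 0) = 4.

C4 = 4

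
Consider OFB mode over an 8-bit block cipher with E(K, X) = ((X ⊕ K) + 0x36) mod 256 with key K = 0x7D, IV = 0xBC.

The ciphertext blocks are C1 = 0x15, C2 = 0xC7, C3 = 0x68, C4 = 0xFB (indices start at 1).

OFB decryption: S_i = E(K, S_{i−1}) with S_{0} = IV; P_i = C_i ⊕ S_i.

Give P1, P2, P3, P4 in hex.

P1 = 0xE2, P2 = 0x07, P3 = 0x9B, P4 = 0x3F

P1: S = E(K, 0xBC) = 0xF7; 0x15 ⊕ 0xF7 = 0xE2.
P2: S = E(K, 0xF7) = 0xC0; 0xC7 ⊕ 0xC0 = 0x07.
P3: S = E(K, 0xC0) = 0xF3; 0x68 ⊕ 0xF3 = 0x9B.
P4: S = E(K, 0xF3) = 0xC4; 0xFB ⊕ 0xC4 = 0x3F.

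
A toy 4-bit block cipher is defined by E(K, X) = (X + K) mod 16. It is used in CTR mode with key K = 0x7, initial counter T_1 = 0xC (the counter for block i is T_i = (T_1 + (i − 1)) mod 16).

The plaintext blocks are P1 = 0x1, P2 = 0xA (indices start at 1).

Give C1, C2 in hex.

C1 = 0x2, C2 = 0xE

CTR encryption: S_i = E(K, T_i) where T_i is the counter for block i; C_i = P_i ⊕ S_i.
C1: T = 0xC, S = E(K, T) = 0x3; 0x1 ⊕ 0x3 = 0x2.
C2: T = 0xD, S = E(K, T) = 0x4; 0xA ⊕ 0x4 = 0xE.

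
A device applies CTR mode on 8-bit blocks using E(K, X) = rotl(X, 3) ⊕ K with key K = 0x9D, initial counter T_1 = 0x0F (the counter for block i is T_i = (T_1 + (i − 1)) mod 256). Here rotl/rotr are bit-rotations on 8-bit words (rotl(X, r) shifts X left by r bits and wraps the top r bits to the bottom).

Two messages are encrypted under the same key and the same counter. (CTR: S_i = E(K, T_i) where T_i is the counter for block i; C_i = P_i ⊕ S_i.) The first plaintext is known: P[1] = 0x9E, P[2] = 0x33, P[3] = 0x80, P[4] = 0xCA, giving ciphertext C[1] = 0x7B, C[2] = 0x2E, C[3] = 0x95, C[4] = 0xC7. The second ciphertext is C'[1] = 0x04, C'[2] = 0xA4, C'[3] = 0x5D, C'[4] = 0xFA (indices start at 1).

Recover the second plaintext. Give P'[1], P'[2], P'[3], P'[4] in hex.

In CTR with a reused counter, both messages share the same keystream S_i, so C_i ⊕ C'_i = P_i ⊕ P'_i and thus P'_i = P_i ⊕ C_i ⊕ C'_i.
P'[1]: 0x9E ⊕ 0x7B ⊕ 0x04 = 0xE1.
P'[2]: 0x33 ⊕ 0x2E ⊕ 0xA4 = 0xB9.
P'[3]: 0x80 ⊕ 0x95 ⊕ 0x5D = 0x48.
P'[4]: 0xCA ⊕ 0xC7 ⊕ 0xFA = 0xF7.

P'[1] = 0xE1, P'[2] = 0xB9, P'[3] = 0x48, P'[4] = 0xF7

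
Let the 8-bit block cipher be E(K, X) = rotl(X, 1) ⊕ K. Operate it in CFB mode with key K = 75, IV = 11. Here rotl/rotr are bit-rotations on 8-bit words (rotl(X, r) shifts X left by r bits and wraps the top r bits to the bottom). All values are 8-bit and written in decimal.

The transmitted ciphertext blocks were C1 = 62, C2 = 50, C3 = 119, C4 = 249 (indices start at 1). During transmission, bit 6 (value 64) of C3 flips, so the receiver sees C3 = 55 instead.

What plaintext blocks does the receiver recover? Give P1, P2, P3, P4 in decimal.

P1 = 99, P2 = 5, P3 = 24, P4 = 220

CFB decryption: P_i = C_i ⊕ E(K, C_{i−1}), with C_{0} = IV.
Only C3 changed, to 55. In CFB, a change in C_i flips the same bit in P_i and garbles P_{i+1}. Decrypting the received ciphertext:
P1: E(K, 11) = 93; 62 ⊕ 93 = 99.
P2: E(K, 62) = 55; 50 ⊕ 55 = 5.
P3: E(K, 50) = 47; 55 ⊕ 47 = 24.
P4: E(K, 55) = 37; 249 ⊕ 37 = 220.
Blocks that differ from the original plaintext: P3, P4.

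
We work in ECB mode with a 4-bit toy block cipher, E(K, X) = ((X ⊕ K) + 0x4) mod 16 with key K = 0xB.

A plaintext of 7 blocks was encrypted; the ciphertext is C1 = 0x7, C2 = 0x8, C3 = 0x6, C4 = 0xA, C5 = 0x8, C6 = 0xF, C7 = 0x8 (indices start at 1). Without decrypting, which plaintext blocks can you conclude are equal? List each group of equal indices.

P2 = P5 = P7

ECB encrypts each block independently with the same key, so equal ciphertext blocks imply equal plaintext blocks.
C2 = C5 = C7 = 0x8, so P2 = P5 = P7.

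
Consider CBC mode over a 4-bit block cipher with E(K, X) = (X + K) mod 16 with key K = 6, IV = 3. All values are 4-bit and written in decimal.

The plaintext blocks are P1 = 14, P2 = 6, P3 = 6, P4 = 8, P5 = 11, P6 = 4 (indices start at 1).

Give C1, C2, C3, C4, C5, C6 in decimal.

C1 = 3, C2 = 11, C3 = 3, C4 = 1, C5 = 0, C6 = 10

CBC encryption: C_i = E(K, P_i ⊕ C_{i−1}), with C_{0} = IV.
C1: P1 ⊕ 3 = 13; E(K, 13) = 3.
C2: P2 ⊕ 3 = 5; E(K, 5) = 11.
C3: P3 ⊕ 11 = 13; E(K, 13) = 3.
C4: P4 ⊕ 3 = 11; E(K, 11) = 1.
C5: P5 ⊕ 1 = 10; E(K, 10) = 0.
C6: P6 ⊕ 0 = 4; E(K, 4) = 10.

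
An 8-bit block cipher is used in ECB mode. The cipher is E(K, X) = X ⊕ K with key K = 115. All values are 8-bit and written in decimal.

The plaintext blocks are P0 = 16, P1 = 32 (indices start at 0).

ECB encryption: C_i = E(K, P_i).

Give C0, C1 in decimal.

C0: E(K, 16) = 99.
C1: E(K, 32) = 83.

C0 = 99, C1 = 83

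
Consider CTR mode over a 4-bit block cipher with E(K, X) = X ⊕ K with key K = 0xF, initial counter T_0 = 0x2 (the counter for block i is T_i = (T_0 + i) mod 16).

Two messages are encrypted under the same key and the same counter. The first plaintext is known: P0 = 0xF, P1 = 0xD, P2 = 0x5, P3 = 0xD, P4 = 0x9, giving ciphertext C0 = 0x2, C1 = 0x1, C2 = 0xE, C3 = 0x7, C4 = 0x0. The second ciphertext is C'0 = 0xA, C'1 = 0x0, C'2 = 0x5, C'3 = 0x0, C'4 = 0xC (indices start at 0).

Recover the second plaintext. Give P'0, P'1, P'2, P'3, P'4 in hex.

In CTR with a reused counter, both messages share the same keystream S_i, so C_i ⊕ C'_i = P_i ⊕ P'_i and thus P'_i = P_i ⊕ C_i ⊕ C'_i.
P'0: 0xF ⊕ 0x2 ⊕ 0xA = 0x7.
P'1: 0xD ⊕ 0x1 ⊕ 0x0 = 0xC.
P'2: 0x5 ⊕ 0xE ⊕ 0x5 = 0xE.
P'3: 0xD ⊕ 0x7 ⊕ 0x0 = 0xA.
P'4: 0x9 ⊕ 0x0 ⊕ 0xC = 0x5.

P'0 = 0x7, P'1 = 0xC, P'2 = 0xE, P'3 = 0xA, P'4 = 0x5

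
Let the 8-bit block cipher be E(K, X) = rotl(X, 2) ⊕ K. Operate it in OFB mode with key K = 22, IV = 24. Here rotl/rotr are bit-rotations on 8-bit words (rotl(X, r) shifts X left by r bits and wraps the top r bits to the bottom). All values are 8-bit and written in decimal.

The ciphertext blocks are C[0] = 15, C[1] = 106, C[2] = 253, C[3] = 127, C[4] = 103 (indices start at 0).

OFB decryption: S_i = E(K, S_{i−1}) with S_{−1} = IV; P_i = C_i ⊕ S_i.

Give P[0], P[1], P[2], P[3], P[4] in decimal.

P[0] = 121, P[1] = 165, P[2] = 212, P[3] = 205, P[4] = 187

P[0]: S = E(K, 24) = 118; 15 ⊕ 118 = 121.
P[1]: S = E(K, 118) = 207; 106 ⊕ 207 = 165.
P[2]: S = E(K, 207) = 41; 253 ⊕ 41 = 212.
P[3]: S = E(K, 41) = 178; 127 ⊕ 178 = 205.
P[4]: S = E(K, 178) = 220; 103 ⊕ 220 = 187.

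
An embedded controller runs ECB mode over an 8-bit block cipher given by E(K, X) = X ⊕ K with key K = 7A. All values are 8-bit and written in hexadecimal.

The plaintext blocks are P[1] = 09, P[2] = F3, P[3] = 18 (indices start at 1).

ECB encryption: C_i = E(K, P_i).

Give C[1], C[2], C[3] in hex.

C[1] = 73, C[2] = 89, C[3] = 62

C[1]: E(K, 09) = 73.
C[2]: E(K, F3) = 89.
C[3]: E(K, 18) = 62.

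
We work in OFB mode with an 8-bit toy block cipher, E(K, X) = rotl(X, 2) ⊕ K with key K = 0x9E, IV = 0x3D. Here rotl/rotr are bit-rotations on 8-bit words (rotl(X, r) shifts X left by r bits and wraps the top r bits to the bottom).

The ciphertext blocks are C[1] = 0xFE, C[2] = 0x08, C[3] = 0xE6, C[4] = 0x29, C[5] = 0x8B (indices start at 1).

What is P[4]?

OFB decryption: S_i = E(K, S_{i−1}) with S_{0} = IV; P_i = C_i ⊕ S_i.
P[1]: S = E(K, 0x3D) = 0x6A; 0xFE ⊕ 0x6A = 0x94.
P[2]: S = E(K, 0x6A) = 0x37; 0x08 ⊕ 0x37 = 0x3F.
P[3]: S = E(K, 0x37) = 0x42; 0xE6 ⊕ 0x42 = 0xA4.
P[4]: S = E(K, 0x42) = 0x97; 0x29 ⊕ 0x97 = 0xBE.

P[4] = 0xBE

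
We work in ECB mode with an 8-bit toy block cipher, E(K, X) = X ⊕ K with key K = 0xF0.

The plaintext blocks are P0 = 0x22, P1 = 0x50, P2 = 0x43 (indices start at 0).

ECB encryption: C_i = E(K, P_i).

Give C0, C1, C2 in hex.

C0: E(K, 0x22) = 0xD2.
C1: E(K, 0x50) = 0xA0.
C2: E(K, 0x43) = 0xB3.

C0 = 0xD2, C1 = 0xA0, C2 = 0xB3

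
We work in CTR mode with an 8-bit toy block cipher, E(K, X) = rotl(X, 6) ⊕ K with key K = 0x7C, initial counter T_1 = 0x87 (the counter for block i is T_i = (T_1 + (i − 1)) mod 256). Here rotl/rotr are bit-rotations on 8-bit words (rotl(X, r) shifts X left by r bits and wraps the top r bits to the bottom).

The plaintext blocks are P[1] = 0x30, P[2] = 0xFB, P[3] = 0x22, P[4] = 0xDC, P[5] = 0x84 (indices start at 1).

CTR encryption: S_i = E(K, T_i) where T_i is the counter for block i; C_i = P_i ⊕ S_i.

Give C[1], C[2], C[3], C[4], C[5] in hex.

C[1] = 0xAD, C[2] = 0xA5, C[3] = 0x3C, C[4] = 0x02, C[5] = 0x1A

C[1]: T = 0x87, S = E(K, T) = 0x9D; 0x30 ⊕ 0x9D = 0xAD.
C[2]: T = 0x88, S = E(K, T) = 0x5E; 0xFB ⊕ 0x5E = 0xA5.
C[3]: T = 0x89, S = E(K, T) = 0x1E; 0x22 ⊕ 0x1E = 0x3C.
C[4]: T = 0x8A, S = E(K, T) = 0xDE; 0xDC ⊕ 0xDE = 0x02.
C[5]: T = 0x8B, S = E(K, T) = 0x9E; 0x84 ⊕ 0x9E = 0x1A.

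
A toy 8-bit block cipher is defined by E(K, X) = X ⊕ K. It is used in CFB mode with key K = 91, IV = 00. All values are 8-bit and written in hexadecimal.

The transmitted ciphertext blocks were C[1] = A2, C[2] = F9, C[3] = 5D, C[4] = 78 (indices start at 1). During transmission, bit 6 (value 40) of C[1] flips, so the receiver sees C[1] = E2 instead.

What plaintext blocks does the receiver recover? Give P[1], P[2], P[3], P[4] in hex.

CFB decryption: P_i = C_i ⊕ E(K, C_{i−1}), with C_{0} = IV.
Only C[1] changed, to E2. In CFB, a change in C_i flips the same bit in P_i and garbles P_{i+1}. Decrypting the received ciphertext:
P[1]: E(K, 00) = 91; E2 ⊕ 91 = 73.
P[2]: E(K, E2) = 73; F9 ⊕ 73 = 8A.
P[3]: E(K, F9) = 68; 5D ⊕ 68 = 35.
P[4]: E(K, 5D) = CC; 78 ⊕ CC = B4.
Blocks that differ from the original plaintext: P[1], P[2].

P[1] = 73, P[2] = 8A, P[3] = 35, P[4] = B4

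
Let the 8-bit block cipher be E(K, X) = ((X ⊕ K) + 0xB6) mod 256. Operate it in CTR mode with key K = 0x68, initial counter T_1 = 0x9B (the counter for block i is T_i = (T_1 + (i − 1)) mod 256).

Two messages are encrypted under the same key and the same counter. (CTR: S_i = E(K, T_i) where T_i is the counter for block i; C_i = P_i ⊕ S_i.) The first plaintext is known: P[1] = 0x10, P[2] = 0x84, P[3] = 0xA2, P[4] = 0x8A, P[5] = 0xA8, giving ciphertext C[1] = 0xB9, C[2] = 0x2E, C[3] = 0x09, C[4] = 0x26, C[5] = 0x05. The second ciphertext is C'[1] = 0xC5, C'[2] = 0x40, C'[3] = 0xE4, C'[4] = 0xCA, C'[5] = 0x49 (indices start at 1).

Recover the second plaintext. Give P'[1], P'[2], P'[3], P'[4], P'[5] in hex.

P'[1] = 0x6C, P'[2] = 0xEA, P'[3] = 0x4F, P'[4] = 0x66, P'[5] = 0xE4

In CTR with a reused counter, both messages share the same keystream S_i, so C_i ⊕ C'_i = P_i ⊕ P'_i and thus P'_i = P_i ⊕ C_i ⊕ C'_i.
P'[1]: 0x10 ⊕ 0xB9 ⊕ 0xC5 = 0x6C.
P'[2]: 0x84 ⊕ 0x2E ⊕ 0x40 = 0xEA.
P'[3]: 0xA2 ⊕ 0x09 ⊕ 0xE4 = 0x4F.
P'[4]: 0x8A ⊕ 0x26 ⊕ 0xCA = 0x66.
P'[5]: 0xA8 ⊕ 0x05 ⊕ 0x49 = 0xE4.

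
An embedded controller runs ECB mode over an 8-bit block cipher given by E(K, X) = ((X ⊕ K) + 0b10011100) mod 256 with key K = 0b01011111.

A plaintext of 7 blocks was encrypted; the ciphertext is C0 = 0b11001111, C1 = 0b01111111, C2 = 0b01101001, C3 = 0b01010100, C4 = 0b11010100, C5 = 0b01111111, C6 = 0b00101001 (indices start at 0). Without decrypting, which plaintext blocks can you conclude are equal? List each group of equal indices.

P1 = P5

ECB encrypts each block independently with the same key, so equal ciphertext blocks imply equal plaintext blocks.
C1 = C5 = 0b01111111, so P1 = P5.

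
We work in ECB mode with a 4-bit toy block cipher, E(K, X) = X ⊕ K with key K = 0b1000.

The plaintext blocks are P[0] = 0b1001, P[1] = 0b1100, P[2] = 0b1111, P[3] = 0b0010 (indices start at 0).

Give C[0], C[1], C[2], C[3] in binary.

ECB encryption: C_i = E(K, P_i).
C[0]: E(K, 0b1001) = 0b0001.
C[1]: E(K, 0b1100) = 0b0100.
C[2]: E(K, 0b1111) = 0b0111.
C[3]: E(K, 0b0010) = 0b1010.

C[0] = 0b0001, C[1] = 0b0100, C[2] = 0b0111, C[3] = 0b1010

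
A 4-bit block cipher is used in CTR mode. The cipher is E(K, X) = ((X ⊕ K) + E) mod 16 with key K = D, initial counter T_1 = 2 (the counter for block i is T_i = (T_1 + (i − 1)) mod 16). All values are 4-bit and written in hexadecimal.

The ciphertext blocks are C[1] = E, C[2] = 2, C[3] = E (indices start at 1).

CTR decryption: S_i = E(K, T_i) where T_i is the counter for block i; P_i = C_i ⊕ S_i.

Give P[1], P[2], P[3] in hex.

P[1]: T = 2, S = E(K, T) = D; E ⊕ D = 3.
P[2]: T = 3, S = E(K, T) = C; 2 ⊕ C = E.
P[3]: T = 4, S = E(K, T) = 7; E ⊕ 7 = 9.

P[1] = 3, P[2] = E, P[3] = 9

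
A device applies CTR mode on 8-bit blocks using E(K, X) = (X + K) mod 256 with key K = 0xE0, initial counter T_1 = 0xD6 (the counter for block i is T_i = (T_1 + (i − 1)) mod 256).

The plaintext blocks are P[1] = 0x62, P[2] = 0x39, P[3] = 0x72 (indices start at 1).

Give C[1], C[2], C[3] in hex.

CTR encryption: S_i = E(K, T_i) where T_i is the counter for block i; C_i = P_i ⊕ S_i.
C[1]: T = 0xD6, S = E(K, T) = 0xB6; 0x62 ⊕ 0xB6 = 0xD4.
C[2]: T = 0xD7, S = E(K, T) = 0xB7; 0x39 ⊕ 0xB7 = 0x8E.
C[3]: T = 0xD8, S = E(K, T) = 0xB8; 0x72 ⊕ 0xB8 = 0xCA.

C[1] = 0xD4, C[2] = 0x8E, C[3] = 0xCA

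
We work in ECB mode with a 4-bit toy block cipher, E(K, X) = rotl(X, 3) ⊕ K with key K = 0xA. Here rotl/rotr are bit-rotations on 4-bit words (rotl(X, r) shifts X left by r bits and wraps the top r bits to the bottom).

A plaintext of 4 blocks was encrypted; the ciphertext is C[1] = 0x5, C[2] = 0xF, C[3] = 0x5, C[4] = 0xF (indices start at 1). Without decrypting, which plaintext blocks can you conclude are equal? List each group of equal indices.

ECB encrypts each block independently with the same key, so equal ciphertext blocks imply equal plaintext blocks.
C[1] = C[3] = 0x5, so P[1] = P[3].
C[2] = C[4] = 0xF, so P[2] = P[4].

P[1] = P[3]; P[2] = P[4]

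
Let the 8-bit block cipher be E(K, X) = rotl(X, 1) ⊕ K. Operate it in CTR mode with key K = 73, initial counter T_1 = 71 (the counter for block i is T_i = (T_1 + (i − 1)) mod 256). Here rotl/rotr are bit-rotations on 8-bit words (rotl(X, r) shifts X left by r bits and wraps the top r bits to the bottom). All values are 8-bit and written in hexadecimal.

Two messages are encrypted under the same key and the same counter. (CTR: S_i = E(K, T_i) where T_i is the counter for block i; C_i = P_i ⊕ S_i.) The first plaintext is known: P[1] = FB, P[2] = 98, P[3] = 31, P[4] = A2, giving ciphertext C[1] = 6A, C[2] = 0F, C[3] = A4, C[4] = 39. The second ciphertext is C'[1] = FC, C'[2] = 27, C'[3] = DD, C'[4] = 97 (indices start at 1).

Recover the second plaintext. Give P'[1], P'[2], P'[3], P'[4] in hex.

P'[1] = 6D, P'[2] = B0, P'[3] = 48, P'[4] = 0C

In CTR with a reused counter, both messages share the same keystream S_i, so C_i ⊕ C'_i = P_i ⊕ P'_i and thus P'_i = P_i ⊕ C_i ⊕ C'_i.
P'[1]: FB ⊕ 6A ⊕ FC = 6D.
P'[2]: 98 ⊕ 0F ⊕ 27 = B0.
P'[3]: 31 ⊕ A4 ⊕ DD = 48.
P'[4]: A2 ⊕ 39 ⊕ 97 = 0C.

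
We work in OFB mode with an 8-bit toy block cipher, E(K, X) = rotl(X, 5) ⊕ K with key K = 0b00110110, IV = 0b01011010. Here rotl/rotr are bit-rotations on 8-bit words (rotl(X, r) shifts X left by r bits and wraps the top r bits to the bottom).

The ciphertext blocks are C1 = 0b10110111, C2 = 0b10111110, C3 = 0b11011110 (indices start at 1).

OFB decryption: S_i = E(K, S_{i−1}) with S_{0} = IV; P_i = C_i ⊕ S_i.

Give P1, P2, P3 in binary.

P1: S = E(K, 0b01011010) = 0b01111101; 0b10110111 ⊕ 0b01111101 = 0b11001010.
P2: S = E(K, 0b01111101) = 0b10011001; 0b10111110 ⊕ 0b10011001 = 0b00100111.
P3: S = E(K, 0b10011001) = 0b00000101; 0b11011110 ⊕ 0b00000101 = 0b11011011.

P1 = 0b11001010, P2 = 0b00100111, P3 = 0b11011011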